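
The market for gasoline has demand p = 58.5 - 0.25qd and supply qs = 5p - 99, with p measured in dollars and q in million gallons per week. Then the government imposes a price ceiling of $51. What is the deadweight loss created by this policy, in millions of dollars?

0

Rearranging demand gives qd = 234 - 4p. Equilibrium: 234 - 4p = 5p - 99, so 333 = 9p and p* = 37, q* = 86.
The ceiling of 51 is above the equilibrium price 37, so it is not binding; the market clears at p* = 37, q* = 86.
Since the control does not bind, no trades are prevented and deadweight loss is zero.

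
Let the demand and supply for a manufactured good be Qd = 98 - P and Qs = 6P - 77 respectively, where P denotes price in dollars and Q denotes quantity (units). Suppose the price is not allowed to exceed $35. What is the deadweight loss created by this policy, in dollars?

0

Without the control the market clears where 98 - P = 6P - 77, i.e. P* = 25 and Q* = 73.
The ceiling of 35 is above the equilibrium price 25, so it is not binding; the market clears at P* = 25, Q* = 73.
Since the control does not bind, no trades are prevented and deadweight loss is zero.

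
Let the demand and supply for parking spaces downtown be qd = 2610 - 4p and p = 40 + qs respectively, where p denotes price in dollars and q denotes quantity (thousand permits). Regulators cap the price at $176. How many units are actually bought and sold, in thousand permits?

136

Rearranging supply gives qs = p - 40. Equilibrium: 2610 - 4p = p - 40, so 2650 = 5p and p* = 530, q* = 490.
The ceiling of 176 is below the equilibrium price 530, so it binds.
At p = 176: qd = 2610 - 4·176 = 1906 and qs = 176 - 40 = 136.
The quantity actually transacted is the short side, supply: 136.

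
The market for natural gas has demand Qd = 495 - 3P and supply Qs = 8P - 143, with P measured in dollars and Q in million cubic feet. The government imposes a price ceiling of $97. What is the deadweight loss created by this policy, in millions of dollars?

In a free market, 495 - 3P = 8P - 143 gives the equilibrium P* = 58, Q* = 321.
The ceiling of 97 is above the equilibrium price 58, so it is not binding; the market clears at P* = 58, Q* = 321.
Since the control does not bind, no trades are prevented and deadweight loss is zero.

0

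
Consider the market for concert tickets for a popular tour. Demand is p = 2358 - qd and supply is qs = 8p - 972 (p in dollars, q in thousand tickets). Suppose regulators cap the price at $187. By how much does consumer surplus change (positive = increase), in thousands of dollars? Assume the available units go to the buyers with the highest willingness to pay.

-975756

Rearranging demand gives qd = 2358 - p. Equilibrium: 2358 - p = 8p - 972, so 3330 = 9p and p* = 370, q* = 1988.
Since 187 < 370, the ceiling is binding.
At p = 187: qd = 2358 - 187 = 2171 and qs = 8·187 - 972 = 524.
Consumer surplus without the control is ½ · (2358 - 370) · 1988 = 1976072.
With the ceiling, 524 units are sold at 187 (assume they go to the highest-value buyers). The demand price at q = 524 is 1834, so CS = ½ · [(2358 - 187) + (1834 - 187)] · 524 = 1000316.
Change in consumer surplus = 1000316 - 1976072 = -975756.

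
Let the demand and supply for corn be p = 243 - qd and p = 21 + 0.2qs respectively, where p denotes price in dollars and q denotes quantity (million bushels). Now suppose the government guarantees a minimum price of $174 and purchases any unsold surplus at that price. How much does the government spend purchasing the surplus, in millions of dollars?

Rearranging demand gives qd = 243 - p; rearranging supply gives qs = 5p - 105. Equilibrium: 243 - p = 5p - 105, so 348 = 6p and p* = 58, q* = 185.
The floor of 174 is above the equilibrium price 58, so it binds.
At p = 174: qd = 243 - 174 = 69 and qs = 5·174 - 105 = 765.
Surplus = qs - qd = 696.
Government expenditure = surplus × support price = 696 × 174 = 121104.

121104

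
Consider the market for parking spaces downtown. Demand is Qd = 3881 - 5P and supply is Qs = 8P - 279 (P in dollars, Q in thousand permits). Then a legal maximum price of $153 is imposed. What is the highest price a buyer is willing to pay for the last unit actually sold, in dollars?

587.2

Setting quantity demanded equal to quantity supplied, 3881 - 5P = 8P - 279, gives P* = 320 and Q* = 2281.
The ceiling of 153 is below the equilibrium price 320, so it binds.
At P = 153: Qd = 3881 - 5·153 = 3116 and Qs = 8·153 - 279 = 945.
Only 945 units reach the market. On the demand curve, the marginal buyer's willingness to pay at Q = 945 is (3881 - 945)/5 = 587.2.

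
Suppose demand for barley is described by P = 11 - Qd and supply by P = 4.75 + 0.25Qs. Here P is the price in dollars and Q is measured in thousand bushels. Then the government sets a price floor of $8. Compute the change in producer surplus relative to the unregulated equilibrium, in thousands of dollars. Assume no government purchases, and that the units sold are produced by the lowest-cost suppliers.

5.5

Rearranging demand gives Qd = 11 - P; rearranging supply gives Qs = 4P - 19. Equilibrium: 11 - P = 4P - 19, so 30 = 5P and P* = 6, Q* = 5.
Since 8 > 6, the floor is binding.
At P = 8: Qd = 11 - 8 = 3 and Qs = 4·8 - 19 = 13.
Producer surplus without the control is ½ · (6 - 4.75) · 5 = 3.125.
With the floor, 3 units are sold at 8. The supply price at Q = 3 is 5.5, so PS = ½ · [(8 - 4.75) + (8 - 5.5)] · 3 = 8.625.
Change in producer surplus = 8.625 - 3.125 = 5.5.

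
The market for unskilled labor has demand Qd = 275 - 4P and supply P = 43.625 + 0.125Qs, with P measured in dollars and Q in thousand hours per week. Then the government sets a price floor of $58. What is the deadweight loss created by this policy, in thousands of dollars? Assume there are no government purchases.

108

Rearranging supply gives Qs = 8P - 349. Without the control the market clears where 275 - 4P = 8P - 349, i.e. P* = 52 and Q* = 67.
Since 58 > 52, the floor is binding.
At P = 58: Qd = 275 - 4·58 = 43 and Qs = 8·58 - 349 = 115.
Quantity traded falls to 43. At Q = 43 the demand price is (275 - 43)/4 = 58 and the supply price is (349 + 43)/8 = 49.
Deadweight loss = ½ · (58 - 49) · (67 - 43) = ½ · 9 · 24 = 108.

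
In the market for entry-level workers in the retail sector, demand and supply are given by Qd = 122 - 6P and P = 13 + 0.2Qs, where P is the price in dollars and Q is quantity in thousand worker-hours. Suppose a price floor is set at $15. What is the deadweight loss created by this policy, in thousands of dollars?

0

Rearranging supply gives Qs = 5P - 65. In a free market, 122 - 6P = 5P - 65 gives the equilibrium P* = 17, Q* = 20.
The floor of 15 is below the equilibrium price 17, so it is not binding; the market clears at P* = 17, Q* = 20.
Since the control does not bind, no trades are prevented and deadweight loss is zero.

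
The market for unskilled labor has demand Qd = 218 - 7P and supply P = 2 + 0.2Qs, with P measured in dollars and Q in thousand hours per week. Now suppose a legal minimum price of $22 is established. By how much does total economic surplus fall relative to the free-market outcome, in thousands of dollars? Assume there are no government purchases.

75.6

Rearranging supply gives Qs = 5P - 10. Without the control the market clears where 218 - 7P = 5P - 10, i.e. P* = 19 and Q* = 85.
The floor of 22 is above the equilibrium price 19, so it binds.
At P = 22: Qd = 218 - 7·22 = 64 and Qs = 5·22 - 10 = 100.
Quantity traded falls to 64. At Q = 64 the demand price is (218 - 64)/7 = 22 and the supply price is (10 + 64)/5 = 14.8.
Deadweight loss = ½ · (22 - 14.8) · (85 - 64) = ½ · 7.2 · 21 = 75.6.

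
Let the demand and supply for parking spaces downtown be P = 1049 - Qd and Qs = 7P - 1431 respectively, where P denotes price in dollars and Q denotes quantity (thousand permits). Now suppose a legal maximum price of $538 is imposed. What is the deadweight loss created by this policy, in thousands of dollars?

0

Rearranging demand gives Qd = 1049 - P. Setting quantity demanded equal to quantity supplied, 1049 - P = 7P - 1431, gives P* = 310 and Q* = 739.
Since 538 is above P* = 310, the ceiling does not bind and the free-market outcome prevails.
Since the control does not bind, no trades are prevented and deadweight loss is zero.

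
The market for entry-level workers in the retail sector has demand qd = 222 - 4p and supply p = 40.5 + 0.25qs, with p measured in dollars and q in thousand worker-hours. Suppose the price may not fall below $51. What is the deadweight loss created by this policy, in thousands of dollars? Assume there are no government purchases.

Rearranging supply gives qs = 4p - 162. Setting quantity demanded equal to quantity supplied, 222 - 4p = 4p - 162, gives p* = 48 and q* = 30.
Because the floor (51) lies above the market-clearing price, it is binding.
At p = 51: qd = 222 - 4·51 = 18 and qs = 4·51 - 162 = 42.
Quantity traded falls to 18. At q = 18 the demand price is (222 - 18)/4 = 51 and the supply price is (162 + 18)/4 = 45.
Deadweight loss = ½ · (51 - 45) · (30 - 18) = ½ · 6 · 12 = 36.

36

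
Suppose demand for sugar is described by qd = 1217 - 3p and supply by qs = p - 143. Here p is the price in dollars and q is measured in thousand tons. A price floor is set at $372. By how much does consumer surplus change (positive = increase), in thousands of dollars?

In a free market, 1217 - 3p = p - 143 gives the equilibrium p* = 340, q* = 197.
The floor of 372 is above the equilibrium price 340, so it binds.
At p = 372: qd = 1217 - 3·372 = 101 and qs = 372 - 143 = 229.
Consumer surplus without the control is ½ · (1217/3 - 340) · 197 = 38809/6.
With the floor, consumers buy 101 units at 372, so CS = ½ · (1217/3 - 372) · 101 = 10201/6.
Change in consumer surplus = 10201/6 - 38809/6 = -4768.

-4768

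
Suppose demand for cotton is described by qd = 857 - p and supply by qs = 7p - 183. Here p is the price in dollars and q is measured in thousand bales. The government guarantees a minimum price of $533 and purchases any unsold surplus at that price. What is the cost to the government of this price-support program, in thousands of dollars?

1718392

Equilibrium: 857 - p = 7p - 183, so 1040 = 8p and p* = 130, q* = 727.
Since 533 > 130, the floor is binding.
At p = 533: qd = 857 - 533 = 324 and qs = 7·533 - 183 = 3548.
Surplus = qs - qd = 3224.
Government expenditure = surplus × support price = 3224 × 533 = 1718392.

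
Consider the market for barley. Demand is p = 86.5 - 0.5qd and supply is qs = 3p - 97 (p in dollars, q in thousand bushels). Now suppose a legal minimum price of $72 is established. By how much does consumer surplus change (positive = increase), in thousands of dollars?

Rearranging demand gives qd = 173 - 2p. Equilibrium: 173 - 2p = 3p - 97, so 270 = 5p and p* = 54, q* = 65.
The floor of 72 is above the equilibrium price 54, so it binds.
At p = 72: qd = 173 - 2·72 = 29 and qs = 3·72 - 97 = 119.
Consumer surplus without the control is ½ · (86.5 - 54) · 65 = 1056.25.
With the floor, consumers buy 29 units at 72, so CS = ½ · (86.5 - 72) · 29 = 210.25.
Change in consumer surplus = 210.25 - 1056.25 = -846.

-846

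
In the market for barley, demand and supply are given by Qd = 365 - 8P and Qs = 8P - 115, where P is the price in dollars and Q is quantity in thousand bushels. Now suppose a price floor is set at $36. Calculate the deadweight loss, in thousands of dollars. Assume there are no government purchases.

288

Setting quantity demanded equal to quantity supplied, 365 - 8P = 8P - 115, gives P* = 30 and Q* = 125.
Since 36 > 30, the floor is binding.
At P = 36: Qd = 365 - 8·36 = 77 and Qs = 8·36 - 115 = 173.
Quantity traded falls to 77. At Q = 77 the demand price is (365 - 77)/8 = 36 and the supply price is (115 + 77)/8 = 24.
Deadweight loss = ½ · (36 - 24) · (125 - 77) = ½ · 12 · 48 = 288.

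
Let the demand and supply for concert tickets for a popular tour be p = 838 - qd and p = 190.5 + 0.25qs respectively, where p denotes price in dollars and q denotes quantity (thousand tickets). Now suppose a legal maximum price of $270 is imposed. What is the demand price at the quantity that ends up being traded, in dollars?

Rearranging demand gives qd = 838 - p; rearranging supply gives qs = 4p - 762. In a free market, 838 - p = 4p - 762 gives the equilibrium p* = 320, q* = 518.
The ceiling of 270 is below the equilibrium price 320, so it binds.
At p = 270: qd = 838 - 270 = 568 and qs = 4·270 - 762 = 318.
Only 318 units reach the market. On the demand curve, the marginal buyer's willingness to pay at q = 318 is (838 - 318) = 520.

520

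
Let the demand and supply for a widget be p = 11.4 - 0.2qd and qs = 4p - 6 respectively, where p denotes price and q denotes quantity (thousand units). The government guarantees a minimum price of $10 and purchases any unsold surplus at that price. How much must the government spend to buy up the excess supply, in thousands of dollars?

270

Rearranging demand gives qd = 57 - 5p. Equilibrium: 57 - 5p = 4p - 6, so 63 = 9p and p* = 7, q* = 22.
Because the floor (10) lies above the market-clearing price, it is binding.
At p = 10: qd = 57 - 5·10 = 7 and qs = 4·10 - 6 = 34.
Surplus = qs - qd = 27.
Government expenditure = surplus × support price = 27 × 10 = 270.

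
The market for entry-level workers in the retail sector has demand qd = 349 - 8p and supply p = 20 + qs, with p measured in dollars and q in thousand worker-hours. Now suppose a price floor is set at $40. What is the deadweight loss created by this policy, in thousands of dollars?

0

Rearranging supply gives qs = p - 20. In a free market, 349 - 8p = p - 20 gives the equilibrium p* = 41, q* = 21.
The floor of 40 is below the equilibrium price 41, so it is not binding; the market clears at p* = 41, q* = 21.
Since the control does not bind, no trades are prevented and deadweight loss is zero.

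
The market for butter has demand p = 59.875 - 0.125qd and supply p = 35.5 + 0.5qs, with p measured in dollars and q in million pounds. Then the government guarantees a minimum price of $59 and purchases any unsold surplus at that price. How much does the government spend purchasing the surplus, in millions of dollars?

Rearranging demand gives qd = 479 - 8p; rearranging supply gives qs = 2p - 71. Without the control the market clears where 479 - 8p = 2p - 71, i.e. p* = 55 and q* = 39.
Because the floor (59) lies above the market-clearing price, it is binding.
At p = 59: qd = 479 - 8·59 = 7 and qs = 2·59 - 71 = 47.
Surplus = qs - qd = 40.
Government expenditure = surplus × support price = 40 × 59 = 2360.

2360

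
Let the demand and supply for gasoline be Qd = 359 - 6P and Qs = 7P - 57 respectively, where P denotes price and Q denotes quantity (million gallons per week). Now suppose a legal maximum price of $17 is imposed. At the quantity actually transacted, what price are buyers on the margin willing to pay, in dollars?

Without the control the market clears where 359 - 6P = 7P - 57, i.e. P* = 32 and Q* = 167.
The ceiling of 17 is below the equilibrium price 32, so it binds.
At P = 17: Qd = 359 - 6·17 = 257 and Qs = 7·17 - 57 = 62.
Only 62 units reach the market. On the demand curve, the marginal buyer's willingness to pay at Q = 62 is (359 - 62)/6 = 49.5.

49.5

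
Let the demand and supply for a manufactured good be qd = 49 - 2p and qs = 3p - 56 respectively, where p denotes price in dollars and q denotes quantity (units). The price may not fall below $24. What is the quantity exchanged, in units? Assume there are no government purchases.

1

Without the control the market clears where 49 - 2p = 3p - 56, i.e. p* = 21 and q* = 7.
The floor of 24 is above the equilibrium price 21, so it binds.
At p = 24: qd = 49 - 2·24 = 1 and qs = 3·24 - 56 = 16.
The quantity actually transacted is the short side, demand: 1.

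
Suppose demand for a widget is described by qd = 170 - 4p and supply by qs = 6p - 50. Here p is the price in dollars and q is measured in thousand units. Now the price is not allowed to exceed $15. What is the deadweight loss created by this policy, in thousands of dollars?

In a free market, 170 - 4p = 6p - 50 gives the equilibrium p* = 22, q* = 82.
Since 15 < 22, the ceiling is binding.
At p = 15: qd = 170 - 4·15 = 110 and qs = 6·15 - 50 = 40.
Quantity traded falls to 40. At q = 40 the demand price is (170 - 40)/4 = 32.5 and the supply price is (50 + 40)/6 = 15.
Deadweight loss = ½ · (32.5 - 15) · (82 - 40) = ½ · 17.5 · 42 = 367.5.

367.5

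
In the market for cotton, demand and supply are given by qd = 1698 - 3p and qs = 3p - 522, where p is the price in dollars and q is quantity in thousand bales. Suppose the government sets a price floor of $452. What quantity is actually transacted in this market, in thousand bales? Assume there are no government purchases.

342

Equilibrium: 1698 - 3p = 3p - 522, so 2220 = 6p and p* = 370, q* = 588.
Because the floor (452) lies above the market-clearing price, it is binding.
At p = 452: qd = 1698 - 3·452 = 342 and qs = 3·452 - 522 = 834.
The quantity actually transacted is the short side, demand: 342.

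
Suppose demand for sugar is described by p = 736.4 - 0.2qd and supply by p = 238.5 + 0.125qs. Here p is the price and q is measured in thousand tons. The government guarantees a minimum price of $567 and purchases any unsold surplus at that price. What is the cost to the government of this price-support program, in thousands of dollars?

1009827

Rearranging demand gives qd = 3682 - 5p; rearranging supply gives qs = 8p - 1908. Equilibrium: 3682 - 5p = 8p - 1908, so 5590 = 13p and p* = 430, q* = 1532.
The floor of 567 is above the equilibrium price 430, so it binds.
At p = 567: qd = 3682 - 5·567 = 847 and qs = 8·567 - 1908 = 2628.
Surplus = qs - qd = 1781.
Government expenditure = surplus × support price = 1781 × 567 = 1009827.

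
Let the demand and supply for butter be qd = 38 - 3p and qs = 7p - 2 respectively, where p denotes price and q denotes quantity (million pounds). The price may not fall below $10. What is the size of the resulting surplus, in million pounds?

In a free market, 38 - 3p = 7p - 2 gives the equilibrium p* = 4, q* = 26.
The floor of 10 is above the equilibrium price 4, so it binds.
At p = 10: qd = 38 - 3·10 = 8 and qs = 7·10 - 2 = 68.
Surplus = qs - qd = 68 - 8 = 60.

60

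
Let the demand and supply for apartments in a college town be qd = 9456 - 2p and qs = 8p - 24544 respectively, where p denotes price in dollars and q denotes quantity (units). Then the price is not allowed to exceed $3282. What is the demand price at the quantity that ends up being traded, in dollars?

Equilibrium: 9456 - 2p = 8p - 24544, so 34000 = 10p and p* = 3400, q* = 2656.
Because the ceiling (3282) lies below the market-clearing price, it is binding.
At p = 3282: qd = 9456 - 2·3282 = 2892 and qs = 8·3282 - 24544 = 1712.
Only 1712 units reach the market. On the demand curve, the marginal buyer's willingness to pay at q = 1712 is (9456 - 1712)/2 = 3872.

3872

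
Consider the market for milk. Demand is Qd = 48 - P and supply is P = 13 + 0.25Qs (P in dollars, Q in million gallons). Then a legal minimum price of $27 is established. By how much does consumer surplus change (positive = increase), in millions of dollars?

Rearranging supply gives Qs = 4P - 52. Setting quantity demanded equal to quantity supplied, 48 - P = 4P - 52, gives P* = 20 and Q* = 28.
Because the floor (27) lies above the market-clearing price, it is binding.
At P = 27: Qd = 48 - 27 = 21 and Qs = 4·27 - 52 = 56.
Consumer surplus without the control is ½ · (48 - 20) · 28 = 392.
With the floor, consumers buy 21 units at 27, so CS = ½ · (48 - 27) · 21 = 220.5.
Change in consumer surplus = 220.5 - 392 = -171.5.

-171.5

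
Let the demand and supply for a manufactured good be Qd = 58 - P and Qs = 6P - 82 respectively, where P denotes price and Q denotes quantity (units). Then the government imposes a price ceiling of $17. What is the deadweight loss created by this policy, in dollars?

Equilibrium: 58 - P = 6P - 82, so 140 = 7P and P* = 20, Q* = 38.
Because the ceiling (17) lies below the market-clearing price, it is binding.
At P = 17: Qd = 58 - 17 = 41 and Qs = 6·17 - 82 = 20.
Quantity traded falls to 20. At Q = 20 the demand price is 58 - 20 = 38 and the supply price is (82 + 20)/6 = 17.
Deadweight loss = ½ · (38 - 17) · (38 - 20) = ½ · 21 · 18 = 189.

189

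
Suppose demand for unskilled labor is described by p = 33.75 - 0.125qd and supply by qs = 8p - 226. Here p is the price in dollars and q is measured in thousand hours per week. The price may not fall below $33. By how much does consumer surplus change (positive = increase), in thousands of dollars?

-28

Rearranging demand gives qd = 270 - 8p. Setting quantity demanded equal to quantity supplied, 270 - 8p = 8p - 226, gives p* = 31 and q* = 22.
Because the floor (33) lies above the market-clearing price, it is binding.
At p = 33: qd = 270 - 8·33 = 6 and qs = 8·33 - 226 = 38.
Consumer surplus without the control is ½ · (33.75 - 31) · 22 = 30.25.
With the floor, consumers buy 6 units at 33, so CS = ½ · (33.75 - 33) · 6 = 2.25.
Change in consumer surplus = 2.25 - 30.25 = -28.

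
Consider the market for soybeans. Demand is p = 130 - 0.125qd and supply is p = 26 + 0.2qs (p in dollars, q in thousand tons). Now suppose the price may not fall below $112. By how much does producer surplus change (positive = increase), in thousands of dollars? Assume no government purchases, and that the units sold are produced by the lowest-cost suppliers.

70.4

Rearranging demand gives qd = 1040 - 8p; rearranging supply gives qs = 5p - 130. Equilibrium: 1040 - 8p = 5p - 130, so 1170 = 13p and p* = 90, q* = 320.
Since 112 > 90, the floor is binding.
At p = 112: qd = 1040 - 8·112 = 144 and qs = 5·112 - 130 = 430.
Producer surplus without the control is ½ · (90 - 26) · 320 = 10240.
With the floor, 144 units are sold at 112. The supply price at q = 144 is 54.8, so PS = ½ · [(112 - 26) + (112 - 54.8)] · 144 = 10310.4.
Change in producer surplus = 10310.4 - 10240 = 70.4.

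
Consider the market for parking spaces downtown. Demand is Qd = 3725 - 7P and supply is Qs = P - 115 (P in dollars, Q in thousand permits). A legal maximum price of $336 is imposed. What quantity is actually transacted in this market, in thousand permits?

221

Setting quantity demanded equal to quantity supplied, 3725 - 7P = P - 115, gives P* = 480 and Q* = 365.
The ceiling of 336 is below the equilibrium price 480, so it binds.
At P = 336: Qd = 3725 - 7·336 = 1373 and Qs = 336 - 115 = 221.
The quantity actually transacted is the short side, supply: 221.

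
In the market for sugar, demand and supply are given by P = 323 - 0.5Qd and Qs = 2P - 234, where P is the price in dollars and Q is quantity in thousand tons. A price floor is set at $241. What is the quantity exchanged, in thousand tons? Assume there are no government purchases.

Rearranging demand gives Qd = 646 - 2P. In a free market, 646 - 2P = 2P - 234 gives the equilibrium P* = 220, Q* = 206.
Since 241 > 220, the floor is binding.
At P = 241: Qd = 646 - 2·241 = 164 and Qs = 2·241 - 234 = 248.
The quantity actually transacted is the short side, demand: 164.

164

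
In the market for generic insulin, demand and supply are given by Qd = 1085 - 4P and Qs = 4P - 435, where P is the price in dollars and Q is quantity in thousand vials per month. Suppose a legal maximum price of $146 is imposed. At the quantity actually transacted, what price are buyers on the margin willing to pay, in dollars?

234

Setting quantity demanded equal to quantity supplied, 1085 - 4P = 4P - 435, gives P* = 190 and Q* = 325.
Since 146 < 190, the ceiling is binding.
At P = 146: Qd = 1085 - 4·146 = 501 and Qs = 4·146 - 435 = 149.
Only 149 units reach the market. On the demand curve, the marginal buyer's willingness to pay at Q = 149 is (1085 - 149)/4 = 234.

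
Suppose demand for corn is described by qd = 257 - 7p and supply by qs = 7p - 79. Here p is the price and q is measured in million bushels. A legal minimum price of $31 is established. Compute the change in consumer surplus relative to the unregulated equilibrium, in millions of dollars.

In a free market, 257 - 7p = 7p - 79 gives the equilibrium p* = 24, q* = 89.
The floor of 31 is above the equilibrium price 24, so it binds.
At p = 31: qd = 257 - 7·31 = 40 and qs = 7·31 - 79 = 138.
Consumer surplus without the control is ½ · (257/7 - 24) · 89 = 7921/14.
With the floor, consumers buy 40 units at 31, so CS = ½ · (257/7 - 31) · 40 = 800/7.
Change in consumer surplus = 800/7 - 7921/14 = -451.5.

-451.5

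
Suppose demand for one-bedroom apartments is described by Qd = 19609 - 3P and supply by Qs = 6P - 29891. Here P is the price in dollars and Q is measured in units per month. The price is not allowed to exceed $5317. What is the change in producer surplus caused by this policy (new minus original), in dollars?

Without the control the market clears where 19609 - 3P = 6P - 29891, i.e. P* = 5500 and Q* = 3109.
Since 5317 < 5500, the ceiling is binding.
At P = 5317: Qd = 19609 - 3·5317 = 3658 and Qs = 6·5317 - 29891 = 2011.
Producer surplus without the control is ½ · (5500 - 29891/6) · 3109 = 9665881/12.
With the ceiling, producers sell 2011 units at 5317, so PS = ½ · (5317 - 29891/6) · 2011 = 4044121/12.
Change in producer surplus = 4044121/12 - 9665881/12 = -468480.

-468480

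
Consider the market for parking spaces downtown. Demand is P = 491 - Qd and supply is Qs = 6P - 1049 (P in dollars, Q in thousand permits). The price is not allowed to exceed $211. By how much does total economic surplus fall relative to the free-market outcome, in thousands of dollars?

1701

Rearranging demand gives Qd = 491 - P. Equilibrium: 491 - P = 6P - 1049, so 1540 = 7P and P* = 220, Q* = 271.
Since 211 < 220, the ceiling is binding.
At P = 211: Qd = 491 - 211 = 280 and Qs = 6·211 - 1049 = 217.
Quantity traded falls to 217. At Q = 217 the demand price is 491 - 217 = 274 and the supply price is (1049 + 217)/6 = 211.
Deadweight loss = ½ · (274 - 211) · (271 - 217) = ½ · 63 · 54 = 1701.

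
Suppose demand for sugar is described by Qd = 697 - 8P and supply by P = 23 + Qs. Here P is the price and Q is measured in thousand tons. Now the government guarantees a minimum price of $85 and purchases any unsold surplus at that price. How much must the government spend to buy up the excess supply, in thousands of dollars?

3825

Rearranging supply gives Qs = P - 23. Without the control the market clears where 697 - 8P = P - 23, i.e. P* = 80 and Q* = 57.
The floor of 85 is above the equilibrium price 80, so it binds.
At P = 85: Qd = 697 - 8·85 = 17 and Qs = 85 - 23 = 62.
Surplus = Qs - Qd = 45.
Government expenditure = surplus × support price = 45 × 85 = 3825.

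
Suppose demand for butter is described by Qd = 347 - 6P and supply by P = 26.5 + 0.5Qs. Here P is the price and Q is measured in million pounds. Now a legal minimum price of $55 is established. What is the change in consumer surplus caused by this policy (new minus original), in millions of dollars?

-160

Rearranging supply gives Qs = 2P - 53. Without the control the market clears where 347 - 6P = 2P - 53, i.e. P* = 50 and Q* = 47.
Since 55 > 50, the floor is binding.
At P = 55: Qd = 347 - 6·55 = 17 and Qs = 2·55 - 53 = 57.
Consumer surplus without the control is ½ · (347/6 - 50) · 47 = 2209/12.
With the floor, consumers buy 17 units at 55, so CS = ½ · (347/6 - 55) · 17 = 289/12.
Change in consumer surplus = 289/12 - 2209/12 = -160.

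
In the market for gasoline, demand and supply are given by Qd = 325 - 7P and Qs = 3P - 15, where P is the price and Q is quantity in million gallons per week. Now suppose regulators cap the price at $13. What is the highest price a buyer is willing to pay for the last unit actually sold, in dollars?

43

Equilibrium: 325 - 7P = 3P - 15, so 340 = 10P and P* = 34, Q* = 87.
Because the ceiling (13) lies below the market-clearing price, it is binding.
At P = 13: Qd = 325 - 7·13 = 234 and Qs = 3·13 - 15 = 24.
Only 24 units reach the market. On the demand curve, the marginal buyer's willingness to pay at Q = 24 is (325 - 24)/7 = 43.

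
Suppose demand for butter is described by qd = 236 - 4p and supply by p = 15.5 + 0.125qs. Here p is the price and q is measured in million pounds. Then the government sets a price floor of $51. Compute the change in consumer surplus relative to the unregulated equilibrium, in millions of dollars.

-1554

Rearranging supply gives qs = 8p - 124. Equilibrium: 236 - 4p = 8p - 124, so 360 = 12p and p* = 30, q* = 116.
Since 51 > 30, the floor is binding.
At p = 51: qd = 236 - 4·51 = 32 and qs = 8·51 - 124 = 284.
Consumer surplus without the control is ½ · (59 - 30) · 116 = 1682.
With the floor, consumers buy 32 units at 51, so CS = ½ · (59 - 51) · 32 = 128.
Change in consumer surplus = 128 - 1682 = -1554.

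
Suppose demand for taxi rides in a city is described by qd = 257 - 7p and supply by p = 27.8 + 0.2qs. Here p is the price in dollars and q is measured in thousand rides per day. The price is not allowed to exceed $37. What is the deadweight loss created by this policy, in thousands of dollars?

0

Rearranging supply gives qs = 5p - 139. Without the control the market clears where 257 - 7p = 5p - 139, i.e. p* = 33 and q* = 26.
The ceiling of 37 is above the equilibrium price 33, so it is not binding; the market clears at p* = 33, q* = 26.
Since the control does not bind, no trades are prevented and deadweight loss is zero.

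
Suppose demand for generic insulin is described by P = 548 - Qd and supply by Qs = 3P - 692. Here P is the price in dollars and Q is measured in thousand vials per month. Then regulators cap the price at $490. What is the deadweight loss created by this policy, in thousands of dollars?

Rearranging demand gives Qd = 548 - P. In a free market, 548 - P = 3P - 692 gives the equilibrium P* = 310, Q* = 238.
Since 490 is above P* = 310, the ceiling does not bind and the free-market outcome prevails.
Since the control does not bind, no trades are prevented and deadweight loss is zero.

0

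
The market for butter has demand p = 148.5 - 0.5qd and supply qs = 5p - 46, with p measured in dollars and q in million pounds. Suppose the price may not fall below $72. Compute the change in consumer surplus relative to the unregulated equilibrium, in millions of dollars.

Rearranging demand gives qd = 297 - 2p. Equilibrium: 297 - 2p = 5p - 46, so 343 = 7p and p* = 49, q* = 199.
The floor of 72 is above the equilibrium price 49, so it binds.
At p = 72: qd = 297 - 2·72 = 153 and qs = 5·72 - 46 = 314.
Consumer surplus without the control is ½ · (148.5 - 49) · 199 = 9900.25.
With the floor, consumers buy 153 units at 72, so CS = ½ · (148.5 - 72) · 153 = 5852.25.
Change in consumer surplus = 5852.25 - 9900.25 = -4048.

-4048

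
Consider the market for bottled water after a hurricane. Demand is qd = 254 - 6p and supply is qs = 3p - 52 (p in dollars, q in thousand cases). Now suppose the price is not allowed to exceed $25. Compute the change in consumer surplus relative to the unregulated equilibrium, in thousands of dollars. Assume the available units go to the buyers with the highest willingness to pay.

Without the control the market clears where 254 - 6p = 3p - 52, i.e. p* = 34 and q* = 50.
The ceiling of 25 is below the equilibrium price 34, so it binds.
At p = 25: qd = 254 - 6·25 = 104 and qs = 3·25 - 52 = 23.
Consumer surplus without the control is ½ · (127/3 - 34) · 50 = 625/3.
With the ceiling, 23 units are sold at 25 (assume they go to the highest-value buyers). The demand price at q = 23 is 38.5, so CS = ½ · [(127/3 - 25) + (38.5 - 25)] · 23 = 4255/12.
Change in consumer surplus = 4255/12 - 625/3 = 146.25.

146.25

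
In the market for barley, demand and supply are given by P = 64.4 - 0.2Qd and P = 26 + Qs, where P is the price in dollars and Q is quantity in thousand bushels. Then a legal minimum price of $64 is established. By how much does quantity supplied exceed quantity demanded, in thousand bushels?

36

Rearranging demand gives Qd = 322 - 5P; rearranging supply gives Qs = P - 26. Equilibrium: 322 - 5P = P - 26, so 348 = 6P and P* = 58, Q* = 32.
The floor of 64 is above the equilibrium price 58, so it binds.
At P = 64: Qd = 322 - 5·64 = 2 and Qs = 64 - 26 = 38.
Surplus = Qs - Qd = 38 - 2 = 36.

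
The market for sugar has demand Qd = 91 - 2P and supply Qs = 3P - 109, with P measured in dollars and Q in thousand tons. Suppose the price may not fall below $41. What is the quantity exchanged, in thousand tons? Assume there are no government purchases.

9

Equilibrium: 91 - 2P = 3P - 109, so 200 = 5P and P* = 40, Q* = 11.
Because the floor (41) lies above the market-clearing price, it is binding.
At P = 41: Qd = 91 - 2·41 = 9 and Qs = 3·41 - 109 = 14.
The quantity actually transacted is the short side, demand: 9.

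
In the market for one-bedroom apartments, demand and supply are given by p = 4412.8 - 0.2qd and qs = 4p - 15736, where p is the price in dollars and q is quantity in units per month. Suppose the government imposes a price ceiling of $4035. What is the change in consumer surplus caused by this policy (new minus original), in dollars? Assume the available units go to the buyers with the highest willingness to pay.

Rearranging demand gives qd = 22064 - 5p. In a free market, 22064 - 5p = 4p - 15736 gives the equilibrium p* = 4200, q* = 1064.
Since 4035 < 4200, the ceiling is binding.
At p = 4035: qd = 22064 - 5·4035 = 1889 and qs = 4·4035 - 15736 = 404.
Consumer surplus without the control is ½ · (4412.8 - 4200) · 1064 = 113209.6.
With the ceiling, 404 units are sold at 4035 (assume they go to the highest-value buyers). The demand price at q = 404 is 4332, so CS = ½ · [(4412.8 - 4035) + (4332 - 4035)] · 404 = 136309.6.
Change in consumer surplus = 136309.6 - 113209.6 = 23100.

23100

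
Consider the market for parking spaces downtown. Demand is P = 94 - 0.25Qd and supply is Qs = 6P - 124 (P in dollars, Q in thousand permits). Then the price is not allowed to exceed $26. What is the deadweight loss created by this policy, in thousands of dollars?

4320

Rearranging demand gives Qd = 376 - 4P. Equilibrium: 376 - 4P = 6P - 124, so 500 = 10P and P* = 50, Q* = 176.
Because the ceiling (26) lies below the market-clearing price, it is binding.
At P = 26: Qd = 376 - 4·26 = 272 and Qs = 6·26 - 124 = 32.
Quantity traded falls to 32. At Q = 32 the demand price is (376 - 32)/4 = 86 and the supply price is (124 + 32)/6 = 26.
Deadweight loss = ½ · (86 - 26) · (176 - 32) = ½ · 60 · 144 = 4320.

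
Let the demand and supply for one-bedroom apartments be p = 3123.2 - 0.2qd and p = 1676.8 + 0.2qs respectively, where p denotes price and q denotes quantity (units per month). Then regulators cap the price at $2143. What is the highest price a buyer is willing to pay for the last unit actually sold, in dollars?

Rearranging demand gives qd = 15616 - 5p; rearranging supply gives qs = 5p - 8384. Equilibrium: 15616 - 5p = 5p - 8384, so 24000 = 10p and p* = 2400, q* = 3616.
Because the ceiling (2143) lies below the market-clearing price, it is binding.
At p = 2143: qd = 15616 - 5·2143 = 4901 and qs = 5·2143 - 8384 = 2331.
Only 2331 units reach the market. On the demand curve, the marginal buyer's willingness to pay at q = 2331 is (15616 - 2331)/5 = 2657.

2657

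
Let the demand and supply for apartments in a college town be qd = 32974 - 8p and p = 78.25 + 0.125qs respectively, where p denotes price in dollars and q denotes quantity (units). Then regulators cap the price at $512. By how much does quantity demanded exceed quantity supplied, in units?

25408

Rearranging supply gives qs = 8p - 626. Without the control the market clears where 32974 - 8p = 8p - 626, i.e. p* = 2100 and q* = 16174.
Since 512 < 2100, the ceiling is binding.
At p = 512: qd = 32974 - 8·512 = 28878 and qs = 8·512 - 626 = 3470.
Shortage = qd - qs = 28878 - 3470 = 25408.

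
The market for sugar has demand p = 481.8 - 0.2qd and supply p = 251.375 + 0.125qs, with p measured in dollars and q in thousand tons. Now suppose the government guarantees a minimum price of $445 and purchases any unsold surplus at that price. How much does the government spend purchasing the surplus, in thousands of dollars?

Rearranging demand gives qd = 2409 - 5p; rearranging supply gives qs = 8p - 2011. Without the control the market clears where 2409 - 5p = 8p - 2011, i.e. p* = 340 and q* = 709.
Because the floor (445) lies above the market-clearing price, it is binding.
At p = 445: qd = 2409 - 5·445 = 184 and qs = 8·445 - 2011 = 1549.
Surplus = qs - qd = 1365.
Government expenditure = surplus × support price = 1365 × 445 = 607425.

607425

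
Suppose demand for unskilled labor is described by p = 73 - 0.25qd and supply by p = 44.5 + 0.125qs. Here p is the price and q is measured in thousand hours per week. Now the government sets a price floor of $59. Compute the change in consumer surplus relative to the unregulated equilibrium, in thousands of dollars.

Rearranging demand gives qd = 292 - 4p; rearranging supply gives qs = 8p - 356. Setting quantity demanded equal to quantity supplied, 292 - 4p = 8p - 356, gives p* = 54 and q* = 76.
The floor of 59 is above the equilibrium price 54, so it binds.
At p = 59: qd = 292 - 4·59 = 56 and qs = 8·59 - 356 = 116.
Consumer surplus without the control is ½ · (73 - 54) · 76 = 722.
With the floor, consumers buy 56 units at 59, so CS = ½ · (73 - 59) · 56 = 392.
Change in consumer surplus = 392 - 722 = -330.

-330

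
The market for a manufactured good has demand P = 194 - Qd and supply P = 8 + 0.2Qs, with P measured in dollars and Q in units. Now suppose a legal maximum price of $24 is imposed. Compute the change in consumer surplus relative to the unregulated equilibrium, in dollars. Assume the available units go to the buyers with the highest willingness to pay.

-1612.5

Rearranging demand gives Qd = 194 - P; rearranging supply gives Qs = 5P - 40. Equilibrium: 194 - P = 5P - 40, so 234 = 6P and P* = 39, Q* = 155.
The ceiling of 24 is below the equilibrium price 39, so it binds.
At P = 24: Qd = 194 - 24 = 170 and Qs = 5·24 - 40 = 80.
Consumer surplus without the control is ½ · (194 - 39) · 155 = 12012.5.
With the ceiling, 80 units are sold at 24 (assume they go to the highest-value buyers). The demand price at Q = 80 is 114, so CS = ½ · [(194 - 24) + (114 - 24)] · 80 = 10400.
Change in consumer surplus = 10400 - 12012.5 = -1612.5.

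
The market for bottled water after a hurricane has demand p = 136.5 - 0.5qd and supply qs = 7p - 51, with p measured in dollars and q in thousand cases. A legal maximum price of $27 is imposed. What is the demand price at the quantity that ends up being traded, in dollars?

Rearranging demand gives qd = 273 - 2p. Without the control the market clears where 273 - 2p = 7p - 51, i.e. p* = 36 and q* = 201.
The ceiling of 27 is below the equilibrium price 36, so it binds.
At p = 27: qd = 273 - 2·27 = 219 and qs = 7·27 - 51 = 138.
Only 138 units reach the market. On the demand curve, the marginal buyer's willingness to pay at q = 138 is (273 - 138)/2 = 67.5.

67.5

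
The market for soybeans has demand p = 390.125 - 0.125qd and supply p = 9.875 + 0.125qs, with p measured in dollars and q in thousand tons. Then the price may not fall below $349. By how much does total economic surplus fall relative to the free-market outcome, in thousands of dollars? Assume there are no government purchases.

Rearranging demand gives qd = 3121 - 8p; rearranging supply gives qs = 8p - 79. In a free market, 3121 - 8p = 8p - 79 gives the equilibrium p* = 200, q* = 1521.
The floor of 349 is above the equilibrium price 200, so it binds.
At p = 349: qd = 3121 - 8·349 = 329 and qs = 8·349 - 79 = 2713.
Quantity traded falls to 329. At q = 329 the demand price is (3121 - 329)/8 = 349 and the supply price is (79 + 329)/8 = 51.
Deadweight loss = ½ · (349 - 51) · (1521 - 329) = ½ · 298 · 1192 = 177608.

177608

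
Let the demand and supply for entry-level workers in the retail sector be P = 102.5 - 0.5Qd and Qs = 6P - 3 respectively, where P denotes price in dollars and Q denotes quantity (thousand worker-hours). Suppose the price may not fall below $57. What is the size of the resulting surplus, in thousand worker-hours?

Rearranging demand gives Qd = 205 - 2P. In a free market, 205 - 2P = 6P - 3 gives the equilibrium P* = 26, Q* = 153.
Since 57 > 26, the floor is binding.
At P = 57: Qd = 205 - 2·57 = 91 and Qs = 6·57 - 3 = 339.
Surplus = Qs - Qd = 339 - 91 = 248.

248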